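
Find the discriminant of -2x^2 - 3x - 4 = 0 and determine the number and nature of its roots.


For ax^2 + bx + c = 0, discriminant D = b^2 - 4ac
Here a = -2, b = -3, c = -4
D = (-3)^2 - 4(-2)(-4) = 9 - 32 = -23

D = -23 < 0
The equation has no real roots (2 complex conjugate roots).

Discriminant = -23, no real roots (2 complex conjugate roots)


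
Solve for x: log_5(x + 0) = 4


Convert to exponential form: x + 0 = 5^4 = 625
x = 625 - 0 = 625
Check: log_5(625 + 0) = log_5(625) = log_5(625) = 4 ✓

x = 625


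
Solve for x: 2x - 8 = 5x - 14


Starting with: 2x - 8 = 5x - 14
Move all x terms to left: (2 - 5)x = -14 + 8
Simplify: -3x = -6
Divide both sides by -3: x = 2

x = 2


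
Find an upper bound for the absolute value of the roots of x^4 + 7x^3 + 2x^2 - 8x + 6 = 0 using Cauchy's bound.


Cauchy's bound: all roots r satisfy |r| <= 1 + max(|a_i/a_n|) for i = 0,...,n-1
where a_n is the leading coefficient.

Coefficients: [1, 7, 2, -8, 6]
Leading coefficient a_n = 1
Ratios |a_i/a_n|: 7, 2, 8, 6
Maximum ratio: 8
Cauchy's bound: |r| <= 1 + 8 = 9

Upper bound = 9


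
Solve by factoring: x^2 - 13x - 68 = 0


We need two numbers that multiply to -68 and add to -13.
Those numbers are 4 and -17 (since 4 * (-17) = -68 and 4 + (-17) = -13).
So x^2 - 13x - 68 = (x + 4)(x - 17) = 0
Setting each factor to zero: x = -4 or x = 17

x = -4, x = 17


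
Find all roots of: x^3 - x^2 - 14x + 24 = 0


Let p(x) = x^3 - x^2 - 14x + 24. By the rational root theorem (leading coefficient 1), any rational root is an integer divisor of 24: try ±1, ±2, ... in turn.
Test x = 1: value = 10 ≠ 0.
Test x = -1: value = 36 ≠ 0.
Test x = 2: value = 0 ✓, so (x - 2) is a factor.
Synthetic division by (x - 2): bring down 1; 1(2) - 1 = 1; 1(2) - 14 = -12; (-12)(2) + 24 = 0 → quotient x^2 + x - 12, remainder 0.
Solve the quadratic x^2 + x - 12 = 0: discriminant = 1^2 - 4(1)(-12) = 1 + 48 = 49.
sqrt(49) = 7, so x = (-1 ± 7)/2: x = 3 or x = -4.
Collecting all roots found:

x = -4, x = 2, x = 3


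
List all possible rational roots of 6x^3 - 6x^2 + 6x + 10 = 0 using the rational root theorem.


Rational root theorem: possible roots are ±p/q where:
  p divides the constant term (10): p ∈ {1, 2, 5, 10}
  q divides the leading coefficient (6): q ∈ {1, 2, 3, 6}

All possible rational roots: -10, -5, -10/3, -5/2, -2, -5/3, -1, -5/6, -2/3, -1/2, -1/3, -1/6, 1/6, 1/3, 1/2, 2/3, 5/6, 1, 5/3, 2, 5/2, 10/3, 5, 10

-10, -5, -10/3, -5/2, -2, -5/3, -1, -5/6, -2/3, -1/2, -1/3, -1/6, 1/6, 1/3, 1/2, 2/3, 5/6, 1, 5/3, 2, 5/2, 10/3, 5, 10


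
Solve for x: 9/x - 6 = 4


Subtract -6 from both sides: 9/x = 10
Multiply both sides by x: 9 = 10 * x
Divide by 10: x = 9/10

x = 9/10


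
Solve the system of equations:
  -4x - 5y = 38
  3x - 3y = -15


Using Cramer's rule:
Determinant D = (-4)(-3) - (3)(-5) = 12 + 15 = 27
Dx = (38)(-3) - (-15)(-5) = -114 - 75 = -189
Dy = (-4)(-15) - (3)(38) = 60 - 114 = -54
x = Dx/D = -189/27 = -7
y = Dy/D = -54/27 = -2

x = -7, y = -2


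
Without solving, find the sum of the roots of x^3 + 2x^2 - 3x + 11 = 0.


By Vieta's formulas for x^3 + bx^2 + cx + d = 0:
  r1 + r2 + r3 = -b/a = -2
  r1*r2 + r1*r3 + r2*r3 = c/a = -3
  r1*r2*r3 = -d/a = -11


Sum = -2


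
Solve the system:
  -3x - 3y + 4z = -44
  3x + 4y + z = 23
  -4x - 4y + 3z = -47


Using Cramer's rule. Expand each determinant along the first row.
D  = (-3)*[4*3 - 1*(-4)] - (-3)*[3*3 - 1*(-4)] + 4*[3*(-4) - 4*(-4)]
  = (-3)*(16) - (-3)*(13) + 4*(4) = 7
Dx = (-44)*[4*3 - 1*(-4)] - (-3)*[23*3 - 1*(-47)] + 4*[23*(-4) - 4*(-47)]
  = (-44)*(16) - (-3)*(116) + 4*(96) = 28
Dy = (-3)*[23*3 - 1*(-47)] - (-44)*[3*3 - 1*(-4)] + 4*[3*(-47) - 23*(-4)]
  = (-3)*(116) - (-44)*(13) + 4*(-49) = 28
Dz = (-3)*[4*(-47) - 23*(-4)] - (-3)*[3*(-47) - 23*(-4)] + (-44)*[3*(-4) - 4*(-4)]
  = (-3)*(-96) - (-3)*(-49) + (-44)*(4) = -35
x = Dx/D = 28/7 = 4, y = Dy/D = 28/7 = 4, z = Dz/D = -35/7 = -5
Check eq1: (-3)(4) + (-3)(4) + (4)(-5) = -44 = -44 ✓
Check eq2: (3)(4) + (4)(4) + (1)(-5) = 23 = 23 ✓
Check eq3: (-4)(4) + (-4)(4) + (3)(-5) = -47 = -47 ✓

x = 4, y = 4, z = -5


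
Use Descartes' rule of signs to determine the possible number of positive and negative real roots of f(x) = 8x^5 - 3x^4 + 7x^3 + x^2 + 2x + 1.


Descartes' rule of signs:

For positive roots, count sign changes in f(x) = 8x^5 - 3x^4 + 7x^3 + x^2 + 2x + 1:
Signs of coefficients: +, -, +, +, +, +
Number of sign changes: 2
Possible positive real roots: 2, 0

For negative roots, examine f(-x) = -8x^5 - 3x^4 - 7x^3 + x^2 - 2x + 1:
Signs of coefficients: -, -, -, +, -, +
Number of sign changes: 3
Possible negative real roots: 3, 1

Positive roots: 2 or 0; Negative roots: 3 or 1


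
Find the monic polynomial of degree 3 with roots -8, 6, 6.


A monic polynomial with roots -8, 6, 6 is:
p(x) = (x + 8)(x - 6)(x - 6)
After multiplying by (x + 8): x + 8
After multiplying by (x - 6): x^2 + 2x - 48
After multiplying by (x - 6): x^3 - 4x^2 - 60x + 288

x^3 - 4x^2 - 60x + 288


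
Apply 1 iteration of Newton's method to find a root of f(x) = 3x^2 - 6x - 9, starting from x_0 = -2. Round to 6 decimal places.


Newton's method: x_(n+1) = x_n - f(x_n)/f'(x_n)
f(x) = 3x^2 - 6x - 9
f'(x) = 6x - 6

Iteration 1:
  f(-2.000000) = 15.000000
  f'(-2.000000) = -18.000000
  x_1 = -2.000000 - (15.000000)/(-18.000000) = -1.166667

x_1 = -1.166667


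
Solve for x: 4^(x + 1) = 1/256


Express both sides with the same base.
1/256 = 4^(-4)
Since the bases match, equate exponents: x + 1 = -4
So x = -4 - (1) = -5

x = -5


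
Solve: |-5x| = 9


An absolute value equation |expr| = 9 gives two cases:
Case 1: -5x = 9
  -5x = 9, so x = -9/5
Case 2: -5x = -9
  -5x = -9, so x = 9/5

x = -9/5, x = 9/5


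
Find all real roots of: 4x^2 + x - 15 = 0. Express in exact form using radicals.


Using the quadratic formula: x = (-b ± sqrt(b^2 - 4ac)) / (2a)
Here a = 4, b = 1, c = -15
Discriminant = b^2 - 4ac = 1^2 - 4(4)(-15) = 1 + 240 = 241
Since discriminant = 241 > 0, there are two real roots.
x = (-1 ± sqrt(241)) / 8
Numerically: x ≈ 1.8155 or x ≈ -2.0655

x = (-1 + sqrt(241)) / 8 or x = (-1 - sqrt(241)) / 8


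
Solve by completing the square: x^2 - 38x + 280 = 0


Start: x^2 - 38x + 280 = 0
Move constant: x^2 - 38x = -280
Half of -38 is -19, squared is 361
Add 361 to both sides: x^2 - 38x + 361 = 81
(x - 19)^2 = 81
x - 19 = ±9
x = 19 + 9 = 28 or x = 19 - 9 = 10

x = 10, x = 28


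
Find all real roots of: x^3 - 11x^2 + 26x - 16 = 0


Let p(x) = x^3 - 11x^2 + 26x - 16. By the rational root theorem (leading coefficient 1), any rational root is an integer divisor of 16: try ±1, ±2, ... in turn.
Test x = 1: value = 0 ✓, so (x - 1) is a factor.
Synthetic division by (x - 1): bring down 1; 1(1) - 11 = -10; (-10)(1) + 26 = 16; 16(1) - 16 = 0 → quotient x^2 - 10x + 16, remainder 0.
Solve the quadratic x^2 - 10x + 16 = 0: discriminant = (-10)^2 - 4(1)(16) = 100 - 64 = 36.
sqrt(36) = 6, so x = (10 ± 6)/2: x = 8 or x = 2.

x = 1, x = 2, x = 8


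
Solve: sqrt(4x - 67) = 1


Square both sides: 4x - 67 = 1^2 = 1
4x = 1 + 67 = 68
x = 17
Check: sqrt(4*17 - 67) = sqrt(1) = 1 ✓

x = 17


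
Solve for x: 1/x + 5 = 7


Subtract 5 from both sides: 1/x = 2
Multiply both sides by x: 1 = 2 * x
Divide by 2: x = 1/2

x = 1/2


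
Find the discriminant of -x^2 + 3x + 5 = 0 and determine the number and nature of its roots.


For ax^2 + bx + c = 0, discriminant D = b^2 - 4ac
Here a = -1, b = 3, c = 5
D = (3)^2 - 4(-1)(5) = 9 + 20 = 29

D = 29 > 0 but not a perfect square
The equation has 2 distinct real irrational roots.

Discriminant = 29, 2 distinct real irrational roots


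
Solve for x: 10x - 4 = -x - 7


Starting with: 10x - 4 = -x - 7
Move all x terms to left: (10 + 1)x = -7 + 4
Simplify: 11x = -3
Divide both sides by 11: x = -3/11

x = -3/11


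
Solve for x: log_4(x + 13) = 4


Convert to exponential form: x + 13 = 4^4 = 256
x = 256 - 13 = 243
Check: log_4(243 + 13) = log_4(256) = log_4(256) = 4 ✓

x = 243


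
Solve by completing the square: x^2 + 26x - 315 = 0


Start: x^2 + 26x - 315 = 0
Move constant: x^2 + 26x = 315
Half of 26 is 13, squared is 169
Add 169 to both sides: x^2 + 26x + 169 = 484
(x + 13)^2 = 484
x + 13 = ±22
x = -13 + 22 = 9 or x = -13 - 22 = -35

x = -35, x = 9


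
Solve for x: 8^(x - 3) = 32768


Express both sides with the same base.
32768 = 8^5
Since the bases match, equate exponents: x - 3 = 5
So x = 5 - (-3) = 8

x = 8


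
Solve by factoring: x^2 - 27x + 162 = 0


We need two numbers that multiply to 162 and add to -27.
Those numbers are -18 and -9 (since (-18) * (-9) = 162 and (-18) + (-9) = -27).
So x^2 - 27x + 162 = (x - 18)(x - 9) = 0
Setting each factor to zero: x = 18 or x = 9

x = 9, x = 18


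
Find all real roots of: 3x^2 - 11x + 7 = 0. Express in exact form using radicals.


Using the quadratic formula: x = (-b ± sqrt(b^2 - 4ac)) / (2a)
Here a = 3, b = -11, c = 7
Discriminant = b^2 - 4ac = (-11)^2 - 4(3)(7) = 121 - 84 = 37
Since discriminant = 37 > 0, there are two real roots.
x = (11 ± sqrt(37)) / 6
Numerically: x ≈ 2.8471 or x ≈ 0.8195

x = (11 + sqrt(37)) / 6 or x = (11 - sqrt(37)) / 6


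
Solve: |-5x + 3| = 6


An absolute value equation |expr| = 6 gives two cases:
Case 1: -5x + 3 = 6
  -5x = 3, so x = -3/5
Case 2: -5x + 3 = -6
  -5x = -9, so x = 9/5

x = -3/5, x = 9/5


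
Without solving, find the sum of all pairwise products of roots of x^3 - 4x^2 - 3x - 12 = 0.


By Vieta's formulas for x^3 + bx^2 + cx + d = 0:
  r1 + r2 + r3 = -b/a = 4
  r1*r2 + r1*r3 + r2*r3 = c/a = -3
  r1*r2*r3 = -d/a = 12


Sum of pairwise products = -3


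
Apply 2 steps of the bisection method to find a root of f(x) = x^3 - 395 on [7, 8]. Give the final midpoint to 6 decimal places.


f(x) = x^3 - 395
f(7) = -52 < 0
f(8) = 117 > 0

Step 1: midpoint = (7.000000 + 8.000000)/2 = 7.500000
  f(7.500000) = 26.875000
  f(mid) > 0, so root is in [7.000000, 7.500000]

Step 2: midpoint = (7.000000 + 7.500000)/2 = 7.250000
  f(7.250000) = -13.921875
  f(mid) < 0, so root is in [7.250000, 7.500000]

midpoint = 7.250000


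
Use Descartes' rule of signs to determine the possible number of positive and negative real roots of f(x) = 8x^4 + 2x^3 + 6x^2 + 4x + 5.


Descartes' rule of signs:

For positive roots, count sign changes in f(x) = 8x^4 + 2x^3 + 6x^2 + 4x + 5:
Signs of coefficients: +, +, +, +, +
Number of sign changes: 0
Possible positive real roots: 0

For negative roots, examine f(-x) = 8x^4 - 2x^3 + 6x^2 - 4x + 5:
Signs of coefficients: +, -, +, -, +
Number of sign changes: 4
Possible negative real roots: 4, 2, 0

Positive roots: 0; Negative roots: 4 or 2 or 0


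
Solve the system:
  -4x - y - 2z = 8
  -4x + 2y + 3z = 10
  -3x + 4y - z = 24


Using Cramer's rule. Expand each determinant along the first row.
D  = (-4)*[2*(-1) - 3*4] - (-1)*[(-4)*(-1) - 3*(-3)] + (-2)*[(-4)*4 - 2*(-3)]
  = (-4)*(-14) - (-1)*(13) + (-2)*(-10) = 89
Dx = 8*[2*(-1) - 3*4] - (-1)*[10*(-1) - 3*24] + (-2)*[10*4 - 2*24]
  = 8*(-14) - (-1)*(-82) + (-2)*(-8) = -178
Dy = (-4)*[10*(-1) - 3*24] - 8*[(-4)*(-1) - 3*(-3)] + (-2)*[(-4)*24 - 10*(-3)]
  = (-4)*(-82) - 8*(13) + (-2)*(-66) = 356
Dz = (-4)*[2*24 - 10*4] - (-1)*[(-4)*24 - 10*(-3)] + 8*[(-4)*4 - 2*(-3)]
  = (-4)*(8) - (-1)*(-66) + 8*(-10) = -178
x = Dx/D = -178/89 = -2, y = Dy/D = 356/89 = 4, z = Dz/D = -178/89 = -2
Check eq1: (-4)(-2) + (-1)(4) + (-2)(-2) = 8 = 8 ✓
Check eq2: (-4)(-2) + (2)(4) + (3)(-2) = 10 = 10 ✓
Check eq3: (-3)(-2) + (4)(4) + (-1)(-2) = 24 = 24 ✓

x = -2, y = 4, z = -2


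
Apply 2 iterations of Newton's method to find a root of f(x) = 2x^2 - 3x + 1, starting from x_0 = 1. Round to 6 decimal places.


Newton's method: x_(n+1) = x_n - f(x_n)/f'(x_n)
f(x) = 2x^2 - 3x + 1
f'(x) = 4x - 3

Iteration 1:
  f(1.000000) = 0.000000
  f'(1.000000) = 1.000000
  x_1 = 1.000000 - (0.000000)/(1.000000) = 1.000000

Iteration 2:
  f(1.000000) = 0.000000
  f'(1.000000) = 1.000000
  x_2 = 1.000000 - (0.000000)/(1.000000) = 1.000000

x_2 = 1.000000


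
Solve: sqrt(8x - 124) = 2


Square both sides: 8x - 124 = 2^2 = 4
8x = 4 + 124 = 128
x = 16
Check: sqrt(8*16 - 124) = sqrt(4) = 2 ✓

x = 16


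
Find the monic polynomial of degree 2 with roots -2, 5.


A monic polynomial with roots -2, 5 is:
p(x) = (x + 2)(x - 5)
After multiplying by (x + 2): x + 2
After multiplying by (x - 5): x^2 - 3x - 10

x^2 - 3x - 10


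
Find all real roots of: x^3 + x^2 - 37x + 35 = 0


Let p(x) = x^3 + x^2 - 37x + 35. By the rational root theorem (leading coefficient 1), any rational root is an integer divisor of 35: try ±1, ±2, ... in turn.
Test x = 1: value = 0 ✓, so (x - 1) is a factor.
Synthetic division by (x - 1): bring down 1; 1(1) + 1 = 2; 2(1) - 37 = -35; (-35)(1) + 35 = 0 → quotient x^2 + 2x - 35, remainder 0.
Solve the quadratic x^2 + 2x - 35 = 0: discriminant = 2^2 - 4(1)(-35) = 4 + 140 = 144.
sqrt(144) = 12, so x = (-2 ± 12)/2: x = 5 or x = -7.

x = -7, x = 1, x = 5


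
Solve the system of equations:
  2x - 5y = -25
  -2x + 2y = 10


Using Cramer's rule:
Determinant D = (2)(2) - (-2)(-5) = 4 - 10 = -6
Dx = (-25)(2) - (10)(-5) = -50 + 50 = 0
Dy = (2)(10) - (-2)(-25) = 20 - 50 = -30
x = Dx/D = 0/-6 = 0
y = Dy/D = -30/-6 = 5

x = 0, y = 5


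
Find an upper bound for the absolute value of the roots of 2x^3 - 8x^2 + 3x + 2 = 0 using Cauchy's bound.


Cauchy's bound: all roots r satisfy |r| <= 1 + max(|a_i/a_n|) for i = 0,...,n-1
where a_n is the leading coefficient.

Coefficients: [2, -8, 3, 2]
Leading coefficient a_n = 2
Ratios |a_i/a_n|: 4, 3/2, 1
Maximum ratio: 4
Cauchy's bound: |r| <= 1 + 4 = 5

Upper bound = 5


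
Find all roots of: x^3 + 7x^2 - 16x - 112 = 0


Let p(x) = x^3 + 7x^2 - 16x - 112. By the rational root theorem (leading coefficient 1), any rational root is an integer divisor of 112: try ±1, ±2, ... in turn.
Test x = 1: value = -120 ≠ 0.
Test x = -1: value = -90 ≠ 0.
Test x = 2: value = -108 ≠ 0.
Test x = -2: value = -60 ≠ 0.
Test x = 4: value = 0 ✓, so (x - 4) is a factor.
Synthetic division by (x - 4): bring down 1; 1(4) + 7 = 11; 11(4) - 16 = 28; 28(4) - 112 = 0 → quotient x^2 + 11x + 28, remainder 0.
Solve the quadratic x^2 + 11x + 28 = 0: discriminant = 11^2 - 4(1)(28) = 121 - 112 = 9.
sqrt(9) = 3, so x = (-11 ± 3)/2: x = -4 or x = -7.
Collecting all roots found:

x = -7, x = -4, x = 4


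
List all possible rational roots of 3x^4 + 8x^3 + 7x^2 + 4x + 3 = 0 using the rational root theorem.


Rational root theorem: possible roots are ±p/q where:
  p divides the constant term (3): p ∈ {1, 3}
  q divides the leading coefficient (3): q ∈ {1, 3}

All possible rational roots: -3, -1, -1/3, 1/3, 1, 3

-3, -1, -1/3, 1/3, 1, 3


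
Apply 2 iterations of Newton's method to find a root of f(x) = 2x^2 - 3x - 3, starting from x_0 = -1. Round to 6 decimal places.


Newton's method: x_(n+1) = x_n - f(x_n)/f'(x_n)
f(x) = 2x^2 - 3x - 3
f'(x) = 4x - 3

Iteration 1:
  f(-1.000000) = 2.000000
  f'(-1.000000) = -7.000000
  x_1 = -1.000000 - (2.000000)/(-7.000000) = -0.714286

Iteration 2:
  f(-0.714286) = 0.163265
  f'(-0.714286) = -5.857143
  x_2 = -0.714286 - (0.163265)/(-5.857143) = -0.686411

x_2 = -0.686411


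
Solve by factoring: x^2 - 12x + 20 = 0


We need two numbers that multiply to 20 and add to -12.
Those numbers are -10 and -2 (since (-10) * (-2) = 20 and (-10) + (-2) = -12).
So x^2 - 12x + 20 = (x - 10)(x - 2) = 0
Setting each factor to zero: x = 10 or x = 2

x = 2, x = 10


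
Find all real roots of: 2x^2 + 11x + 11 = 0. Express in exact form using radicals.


Using the quadratic formula: x = (-b ± sqrt(b^2 - 4ac)) / (2a)
Here a = 2, b = 11, c = 11
Discriminant = b^2 - 4ac = 11^2 - 4(2)(11) = 121 - 88 = 33
Since discriminant = 33 > 0, there are two real roots.
x = (-11 ± sqrt(33)) / 4
Numerically: x ≈ -1.3139 or x ≈ -4.1861

x = (-11 + sqrt(33)) / 4 or x = (-11 - sqrt(33)) / 4


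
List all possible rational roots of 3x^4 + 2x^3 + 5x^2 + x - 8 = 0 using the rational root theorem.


Rational root theorem: possible roots are ±p/q where:
  p divides the constant term (-8): p ∈ {1, 2, 4, 8}
  q divides the leading coefficient (3): q ∈ {1, 3}

All possible rational roots: -8, -4, -8/3, -2, -4/3, -1, -2/3, -1/3, 1/3, 2/3, 1, 4/3, 2, 8/3, 4, 8

-8, -4, -8/3, -2, -4/3, -1, -2/3, -1/3, 1/3, 2/3, 1, 4/3, 2, 8/3, 4, 8


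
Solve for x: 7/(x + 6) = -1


Multiply both sides by (x + 6): 7 = -1(x + 6)
Distribute: 7 = -x - 6
-x = 7 + 6 = 13
x = -13

x = -13


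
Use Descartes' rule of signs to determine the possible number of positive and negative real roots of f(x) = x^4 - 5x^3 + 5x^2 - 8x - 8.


Descartes' rule of signs:

For positive roots, count sign changes in f(x) = x^4 - 5x^3 + 5x^2 - 8x - 8:
Signs of coefficients: +, -, +, -, -
Number of sign changes: 3
Possible positive real roots: 3, 1

For negative roots, examine f(-x) = x^4 + 5x^3 + 5x^2 + 8x - 8:
Signs of coefficients: +, +, +, +, -
Number of sign changes: 1
Possible negative real roots: 1

Positive roots: 3 or 1; Negative roots: 1


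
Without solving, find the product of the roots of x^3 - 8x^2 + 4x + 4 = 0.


By Vieta's formulas for x^3 + bx^2 + cx + d = 0:
  r1 + r2 + r3 = -b/a = 8
  r1*r2 + r1*r3 + r2*r3 = c/a = 4
  r1*r2*r3 = -d/a = -4


Product = -4


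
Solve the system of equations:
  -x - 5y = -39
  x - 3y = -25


Using Cramer's rule:
Determinant D = (-1)(-3) - (1)(-5) = 3 + 5 = 8
Dx = (-39)(-3) - (-25)(-5) = 117 - 125 = -8
Dy = (-1)(-25) - (1)(-39) = 25 + 39 = 64
x = Dx/D = -8/8 = -1
y = Dy/D = 64/8 = 8

x = -1, y = 8


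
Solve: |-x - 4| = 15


An absolute value equation |expr| = 15 gives two cases:
Case 1: -x - 4 = 15
  -x = 19, so x = -19
Case 2: -x - 4 = -15
  -x = -11, so x = 11

x = -19, x = 11


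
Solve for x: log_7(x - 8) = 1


Convert to exponential form: x - 8 = 7^1 = 7
x = 7 + 8 = 15
Check: log_7(15 - 8) = log_7(7) = log_7(7) = 1 ✓

x = 15


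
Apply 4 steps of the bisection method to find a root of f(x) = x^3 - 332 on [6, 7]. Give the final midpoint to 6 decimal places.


f(x) = x^3 - 332
f(6) = -116 < 0
f(7) = 11 > 0

Step 1: midpoint = (6.000000 + 7.000000)/2 = 6.500000
  f(6.500000) = -57.375000
  f(mid) < 0, so root is in [6.500000, 7.000000]

Step 2: midpoint = (6.500000 + 7.000000)/2 = 6.750000
  f(6.750000) = -24.453125
  f(mid) < 0, so root is in [6.750000, 7.000000]

Step 3: midpoint = (6.750000 + 7.000000)/2 = 6.875000
  f(6.875000) = -7.048828
  f(mid) < 0, so root is in [6.875000, 7.000000]

Step 4: midpoint = (6.875000 + 7.000000)/2 = 6.937500
  f(6.937500) = 1.894287
  f(mid) > 0, so root is in [6.875000, 6.937500]

midpoint = 6.937500


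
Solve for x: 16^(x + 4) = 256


Express both sides with the same base.
256 = 16^2
Since the bases match, equate exponents: x + 4 = 2
So x = 2 - (4) = -2

x = -2


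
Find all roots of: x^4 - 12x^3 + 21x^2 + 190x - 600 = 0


Let p(x) = x^4 - 12x^3 + 21x^2 + 190x - 600. By the rational root theorem (leading coefficient 1), any rational root is an integer divisor of 600: try ±1, ±2, ... in turn.
Test x = 1: value = -400 ≠ 0.
Test x = -1: value = -756 ≠ 0.
Test x = 2: value = -216 ≠ 0.
Test x = -2: value = -784 ≠ 0.
Test x = 3: value = -84 ≠ 0.
Test x = -3: value = -576 ≠ 0.
Test x = 4: value = -16 ≠ 0.
Test x = -4: value = 0 ✓, so (x + 4) is a factor.
Synthetic division by (x + 4): bring down 1; 1(-4) - 12 = -16; (-16)(-4) + 21 = 85; 85(-4) + 190 = -150; (-150)(-4) - 600 = 0 → quotient x^3 - 16x^2 + 85x - 150, remainder 0.
Continue with the quotient x^3 - 16x^2 + 85x - 150 (candidates must divide 150).
Test x = 5: value = 0 ✓, so (x - 5) is a factor.
Synthetic division by (x - 5): bring down 1; 1(5) - 16 = -11; (-11)(5) + 85 = 30; 30(5) - 150 = 0 → quotient x^2 - 11x + 30, remainder 0.
Solve the quadratic x^2 - 11x + 30 = 0: discriminant = (-11)^2 - 4(1)(30) = 121 - 120 = 1.
sqrt(1) = 1, so x = (11 ± 1)/2: x = 6 or x = 5.
Collecting all roots found:

x = -4, x = 5 (multiplicity 2), x = 6


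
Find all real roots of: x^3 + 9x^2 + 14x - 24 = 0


Let p(x) = x^3 + 9x^2 + 14x - 24. By the rational root theorem (leading coefficient 1), any rational root is an integer divisor of 24: try ±1, ±2, ... in turn.
Test x = 1: value = 0 ✓, so (x - 1) is a factor.
Synthetic division by (x - 1): bring down 1; 1(1) + 9 = 10; 10(1) + 14 = 24; 24(1) - 24 = 0 → quotient x^2 + 10x + 24, remainder 0.
Solve the quadratic x^2 + 10x + 24 = 0: discriminant = 10^2 - 4(1)(24) = 100 - 96 = 4.
sqrt(4) = 2, so x = (-10 ± 2)/2: x = -4 or x = -6.

x = -6, x = -4, x = 1


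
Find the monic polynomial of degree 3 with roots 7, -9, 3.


A monic polynomial with roots 7, -9, 3 is:
p(x) = (x - 7)(x + 9)(x - 3)
After multiplying by (x - 7): x - 7
After multiplying by (x + 9): x^2 + 2x - 63
After multiplying by (x - 3): x^3 - x^2 - 69x + 189

x^3 - x^2 - 69x + 189


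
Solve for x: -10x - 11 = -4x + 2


Starting with: -10x - 11 = -4x + 2
Move all x terms to left: (-10 + 4)x = 2 + 11
Simplify: -6x = 13
Divide both sides by -6: x = -13/6

x = -13/6


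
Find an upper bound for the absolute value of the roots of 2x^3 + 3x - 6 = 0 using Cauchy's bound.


Cauchy's bound: all roots r satisfy |r| <= 1 + max(|a_i/a_n|) for i = 0,...,n-1
where a_n is the leading coefficient.

Coefficients: [2, 0, 3, -6]
Leading coefficient a_n = 2
Ratios |a_i/a_n|: 0, 3/2, 3
Maximum ratio: 3
Cauchy's bound: |r| <= 1 + 3 = 4

Upper bound = 4


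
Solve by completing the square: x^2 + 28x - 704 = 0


Start: x^2 + 28x - 704 = 0
Move constant: x^2 + 28x = 704
Half of 28 is 14, squared is 196
Add 196 to both sides: x^2 + 28x + 196 = 900
(x + 14)^2 = 900
x + 14 = ±30
x = -14 + 30 = 16 or x = -14 - 30 = -44

x = -44, x = 16


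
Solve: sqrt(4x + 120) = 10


Square both sides: 4x + 120 = 10^2 = 100
4x = 100 - 120 = -20
x = -5
Check: sqrt(4*(-5) + 120) = sqrt(100) = 10 ✓

x = -5


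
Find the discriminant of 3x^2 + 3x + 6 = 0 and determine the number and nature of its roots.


For ax^2 + bx + c = 0, discriminant D = b^2 - 4ac
Here a = 3, b = 3, c = 6
D = (3)^2 - 4(3)(6) = 9 - 72 = -63

D = -63 < 0
The equation has no real roots (2 complex conjugate roots).

Discriminant = -63, no real roots (2 complex conjugate roots)


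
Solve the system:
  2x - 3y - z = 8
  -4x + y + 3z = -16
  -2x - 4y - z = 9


Using Cramer's rule. Expand each determinant along the first row.
D  = 2*[1*(-1) - 3*(-4)] - (-3)*[(-4)*(-1) - 3*(-2)] + (-1)*[(-4)*(-4) - 1*(-2)]
  = 2*(11) - (-3)*(10) + (-1)*(18) = 34
Dx = 8*[1*(-1) - 3*(-4)] - (-3)*[(-16)*(-1) - 3*9] + (-1)*[(-16)*(-4) - 1*9]
  = 8*(11) - (-3)*(-11) + (-1)*(55) = 0
Dy = 2*[(-16)*(-1) - 3*9] - 8*[(-4)*(-1) - 3*(-2)] + (-1)*[(-4)*9 - (-16)*(-2)]
  = 2*(-11) - 8*(10) + (-1)*(-68) = -34
Dz = 2*[1*9 - (-16)*(-4)] - (-3)*[(-4)*9 - (-16)*(-2)] + 8*[(-4)*(-4) - 1*(-2)]
  = 2*(-55) - (-3)*(-68) + 8*(18) = -170
x = Dx/D = 0/34 = 0, y = Dy/D = -34/34 = -1, z = Dz/D = -170/34 = -5
Check eq1: (2)(0) + (-3)(-1) + (-1)(-5) = 8 = 8 ✓
Check eq2: (-4)(0) + (1)(-1) + (3)(-5) = -16 = -16 ✓
Check eq3: (-2)(0) + (-4)(-1) + (-1)(-5) = 9 = 9 ✓

x = 0, y = -1, z = -5


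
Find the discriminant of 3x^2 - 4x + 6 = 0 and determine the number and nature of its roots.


For ax^2 + bx + c = 0, discriminant D = b^2 - 4ac
Here a = 3, b = -4, c = 6
D = (-4)^2 - 4(3)(6) = 16 - 72 = -56

D = -56 < 0
The equation has no real roots (2 complex conjugate roots).

Discriminant = -56, no real roots (2 complex conjugate roots)


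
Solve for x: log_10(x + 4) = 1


Convert to exponential form: x + 4 = 10^1 = 10
x = 10 - 4 = 6
Check: log_10(6 + 4) = log_10(10) = log_10(10) = 1 ✓

x = 6


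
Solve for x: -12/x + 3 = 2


Subtract 3 from both sides: -12/x = -1
Multiply both sides by x: -12 = -1 * x
Divide by -1: x = 12

x = 12


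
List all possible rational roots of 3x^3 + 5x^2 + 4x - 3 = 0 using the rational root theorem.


Rational root theorem: possible roots are ±p/q where:
  p divides the constant term (-3): p ∈ {1, 3}
  q divides the leading coefficient (3): q ∈ {1, 3}

All possible rational roots: -3, -1, -1/3, 1/3, 1, 3

-3, -1, -1/3, 1/3, 1, 3


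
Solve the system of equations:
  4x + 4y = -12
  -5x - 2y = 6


Using Cramer's rule:
Determinant D = (4)(-2) - (-5)(4) = -8 + 20 = 12
Dx = (-12)(-2) - (6)(4) = 24 - 24 = 0
Dy = (4)(6) - (-5)(-12) = 24 - 60 = -36
x = Dx/D = 0/12 = 0
y = Dy/D = -36/12 = -3

x = 0, y = -3


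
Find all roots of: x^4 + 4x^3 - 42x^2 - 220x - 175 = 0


Let p(x) = x^4 + 4x^3 - 42x^2 - 220x - 175. By the rational root theorem (leading coefficient 1), any rational root is an integer divisor of 175: try ±1, ±2, ... in turn.
Test x = 1: value = -432 ≠ 0.
Test x = -1: value = 0 ✓, so (x + 1) is a factor.
Synthetic division by (x + 1): bring down 1; 1(-1) + 4 = 3; 3(-1) - 42 = -45; (-45)(-1) - 220 = -175; (-175)(-1) - 175 = 0 → quotient x^3 + 3x^2 - 45x - 175, remainder 0.
Continue with the quotient x^3 + 3x^2 - 45x - 175 (candidates must divide 175; re-test x = -1 first in case it repeats).
Test x = -1: value = -128 ≠ 0.
Test x = 5: value = -200 ≠ 0.
Test x = -5: value = 0 ✓, so (x + 5) is a factor.
Synthetic division by (x + 5): bring down 1; 1(-5) + 3 = -2; (-2)(-5) - 45 = -35; (-35)(-5) - 175 = 0 → quotient x^2 - 2x - 35, remainder 0.
Solve the quadratic x^2 - 2x - 35 = 0: discriminant = (-2)^2 - 4(1)(-35) = 4 + 140 = 144.
sqrt(144) = 12, so x = (2 ± 12)/2: x = 7 or x = -5.
Collecting all roots found:

x = -5 (multiplicity 2), x = -1, x = 7


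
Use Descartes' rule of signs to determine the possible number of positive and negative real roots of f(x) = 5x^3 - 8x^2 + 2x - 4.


Descartes' rule of signs:

For positive roots, count sign changes in f(x) = 5x^3 - 8x^2 + 2x - 4:
Signs of coefficients: +, -, +, -
Number of sign changes: 3
Possible positive real roots: 3, 1

For negative roots, examine f(-x) = -5x^3 - 8x^2 - 2x - 4:
Signs of coefficients: -, -, -, -
Number of sign changes: 0
Possible negative real roots: 0

Positive roots: 3 or 1; Negative roots: 0


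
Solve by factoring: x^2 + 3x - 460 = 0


We need two numbers that multiply to -460 and add to 3.
Those numbers are -20 and 23 (since (-20) * 23 = -460 and (-20) + 23 = 3).
So x^2 + 3x - 460 = (x - 20)(x + 23) = 0
Setting each factor to zero: x = 20 or x = -23

x = -23, x = 20


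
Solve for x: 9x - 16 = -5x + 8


Starting with: 9x - 16 = -5x + 8
Move all x terms to left: (9 + 5)x = 8 + 16
Simplify: 14x = 24
Divide both sides by 14: x = 12/7

x = 12/7


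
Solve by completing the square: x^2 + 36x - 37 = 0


Start: x^2 + 36x - 37 = 0
Move constant: x^2 + 36x = 37
Half of 36 is 18, squared is 324
Add 324 to both sides: x^2 + 36x + 324 = 361
(x + 18)^2 = 361
x + 18 = ±19
x = -18 + 19 = 1 or x = -18 - 19 = -37

x = -37, x = 1


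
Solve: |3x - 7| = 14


An absolute value equation |expr| = 14 gives two cases:
Case 1: 3x - 7 = 14
  3x = 21, so x = 7
Case 2: 3x - 7 = -14
  3x = -7, so x = -7/3

x = -7/3, x = 7


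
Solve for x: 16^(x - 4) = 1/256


Express both sides with the same base.
1/256 = 16^(-2)
Since the bases match, equate exponents: x - 4 = -2
So x = -2 - (-4) = 2

x = 2


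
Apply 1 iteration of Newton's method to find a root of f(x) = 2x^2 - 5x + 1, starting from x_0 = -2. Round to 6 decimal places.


Newton's method: x_(n+1) = x_n - f(x_n)/f'(x_n)
f(x) = 2x^2 - 5x + 1
f'(x) = 4x - 5

Iteration 1:
  f(-2.000000) = 19.000000
  f'(-2.000000) = -13.000000
  x_1 = -2.000000 - (19.000000)/(-13.000000) = -0.538462

x_1 = -0.538462


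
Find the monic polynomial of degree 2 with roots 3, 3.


A monic polynomial with roots 3, 3 is:
p(x) = (x - 3)(x - 3)
After multiplying by (x - 3): x - 3
After multiplying by (x - 3): x^2 - 6x + 9

x^2 - 6x + 9


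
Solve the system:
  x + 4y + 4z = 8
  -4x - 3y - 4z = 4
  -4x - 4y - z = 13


Using Cramer's rule. Expand each determinant along the first row.
D  = 1*[(-3)*(-1) - (-4)*(-4)] - 4*[(-4)*(-1) - (-4)*(-4)] + 4*[(-4)*(-4) - (-3)*(-4)]
  = 1*(-13) - 4*(-12) + 4*(4) = 51
Dx = 8*[(-3)*(-1) - (-4)*(-4)] - 4*[4*(-1) - (-4)*13] + 4*[4*(-4) - (-3)*13]
  = 8*(-13) - 4*(48) + 4*(23) = -204
Dy = 1*[4*(-1) - (-4)*13] - 8*[(-4)*(-1) - (-4)*(-4)] + 4*[(-4)*13 - 4*(-4)]
  = 1*(48) - 8*(-12) + 4*(-36) = 0
Dz = 1*[(-3)*13 - 4*(-4)] - 4*[(-4)*13 - 4*(-4)] + 8*[(-4)*(-4) - (-3)*(-4)]
  = 1*(-23) - 4*(-36) + 8*(4) = 153
x = Dx/D = -204/51 = -4, y = Dy/D = 0/51 = 0, z = Dz/D = 153/51 = 3
Check eq1: (1)(-4) + (4)(0) + (4)(3) = 8 = 8 ✓
Check eq2: (-4)(-4) + (-3)(0) + (-4)(3) = 4 = 4 ✓
Check eq3: (-4)(-4) + (-4)(0) + (-1)(3) = 13 = 13 ✓

x = -4, y = 0, z = 3


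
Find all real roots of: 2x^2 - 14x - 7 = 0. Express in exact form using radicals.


Using the quadratic formula: x = (-b ± sqrt(b^2 - 4ac)) / (2a)
Here a = 2, b = -14, c = -7
Discriminant = b^2 - 4ac = (-14)^2 - 4(2)(-7) = 196 + 56 = 252
Since discriminant = 252 > 0, there are two real roots.
x = (14 ± 6*sqrt(7)) / 4
Simplifying: x = (7 ± 3*sqrt(7)) / 2
Numerically: x ≈ 7.4686 or x ≈ -0.4686

x = (7 + 3*sqrt(7)) / 2 or x = (7 - 3*sqrt(7)) / 2


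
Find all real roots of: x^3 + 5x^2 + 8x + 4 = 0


Let p(x) = x^3 + 5x^2 + 8x + 4. By the rational root theorem (leading coefficient 1), any rational root is an integer divisor of 4: try ±1, ±2, ... in turn.
Test x = 1: value = 18 ≠ 0.
Test x = -1: value = 0 ✓, so (x + 1) is a factor.
Synthetic division by (x + 1): bring down 1; 1(-1) + 5 = 4; 4(-1) + 8 = 4; 4(-1) + 4 = 0 → quotient x^2 + 4x + 4, remainder 0.
Solve the quadratic x^2 + 4x + 4 = 0: discriminant = 4^2 - 4(1)(4) = 16 - 16 = 0.
Discriminant = 0, so a double root: x = -4/2 = -2.

x = -2 (multiplicity 2), x = -1


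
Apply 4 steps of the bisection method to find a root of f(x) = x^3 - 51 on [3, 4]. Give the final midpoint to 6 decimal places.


f(x) = x^3 - 51
f(3) = -24 < 0
f(4) = 13 > 0

Step 1: midpoint = (3.000000 + 4.000000)/2 = 3.500000
  f(3.500000) = -8.125000
  f(mid) < 0, so root is in [3.500000, 4.000000]

Step 2: midpoint = (3.500000 + 4.000000)/2 = 3.750000
  f(3.750000) = 1.734375
  f(mid) > 0, so root is in [3.500000, 3.750000]

Step 3: midpoint = (3.500000 + 3.750000)/2 = 3.625000
  f(3.625000) = -3.365234
  f(mid) < 0, so root is in [3.625000, 3.750000]

Step 4: midpoint = (3.625000 + 3.750000)/2 = 3.687500
  f(3.687500) = -0.858643
  f(mid) < 0, so root is in [3.687500, 3.750000]

midpoint = 3.687500


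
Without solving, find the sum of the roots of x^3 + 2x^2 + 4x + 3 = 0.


By Vieta's formulas for x^3 + bx^2 + cx + d = 0:
  r1 + r2 + r3 = -b/a = -2
  r1*r2 + r1*r3 + r2*r3 = c/a = 4
  r1*r2*r3 = -d/a = -3


Sum = -2


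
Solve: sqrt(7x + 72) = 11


Square both sides: 7x + 72 = 11^2 = 121
7x = 121 - 72 = 49
x = 7
Check: sqrt(7*7 + 72) = sqrt(121) = 11 ✓

x = 7


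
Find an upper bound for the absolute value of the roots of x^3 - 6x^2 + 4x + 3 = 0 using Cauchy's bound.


Cauchy's bound: all roots r satisfy |r| <= 1 + max(|a_i/a_n|) for i = 0,...,n-1
where a_n is the leading coefficient.

Coefficients: [1, -6, 4, 3]
Leading coefficient a_n = 1
Ratios |a_i/a_n|: 6, 4, 3
Maximum ratio: 6
Cauchy's bound: |r| <= 1 + 6 = 7

Upper bound = 7


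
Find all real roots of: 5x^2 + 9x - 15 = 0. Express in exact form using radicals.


Using the quadratic formula: x = (-b ± sqrt(b^2 - 4ac)) / (2a)
Here a = 5, b = 9, c = -15
Discriminant = b^2 - 4ac = 9^2 - 4(5)(-15) = 81 + 300 = 381
Since discriminant = 381 > 0, there are two real roots.
x = (-9 ± sqrt(381)) / 10
Numerically: x ≈ 1.0519 or x ≈ -2.8519

x = (-9 + sqrt(381)) / 10 or x = (-9 - sqrt(381)) / 10


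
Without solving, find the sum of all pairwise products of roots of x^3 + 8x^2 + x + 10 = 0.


By Vieta's formulas for x^3 + bx^2 + cx + d = 0:
  r1 + r2 + r3 = -b/a = -8
  r1*r2 + r1*r3 + r2*r3 = c/a = 1
  r1*r2*r3 = -d/a = -10


Sum of pairwise products = 1


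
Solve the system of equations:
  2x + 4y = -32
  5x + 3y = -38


Using Cramer's rule:
Determinant D = (2)(3) - (5)(4) = 6 - 20 = -14
Dx = (-32)(3) - (-38)(4) = -96 + 152 = 56
Dy = (2)(-38) - (5)(-32) = -76 + 160 = 84
x = Dx/D = 56/-14 = -4
y = Dy/D = 84/-14 = -6

x = -4, y = -6


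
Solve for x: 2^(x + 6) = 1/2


Express both sides with the same base.
1/2 = 2^(-1)
Since the bases match, equate exponents: x + 6 = -1
So x = -1 - (6) = -7

x = -7


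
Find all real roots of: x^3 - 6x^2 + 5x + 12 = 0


Let p(x) = x^3 - 6x^2 + 5x + 12. By the rational root theorem (leading coefficient 1), any rational root is an integer divisor of 12: try ±1, ±2, ... in turn.
Test x = 1: value = 12 ≠ 0.
Test x = -1: value = 0 ✓, so (x + 1) is a factor.
Synthetic division by (x + 1): bring down 1; 1(-1) - 6 = -7; (-7)(-1) + 5 = 12; 12(-1) + 12 = 0 → quotient x^2 - 7x + 12, remainder 0.
Solve the quadratic x^2 - 7x + 12 = 0: discriminant = (-7)^2 - 4(1)(12) = 49 - 48 = 1.
sqrt(1) = 1, so x = (7 ± 1)/2: x = 4 or x = 3.

x = -1, x = 3, x = 4


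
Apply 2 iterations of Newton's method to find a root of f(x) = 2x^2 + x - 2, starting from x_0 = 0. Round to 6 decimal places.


Newton's method: x_(n+1) = x_n - f(x_n)/f'(x_n)
f(x) = 2x^2 + x - 2
f'(x) = 4x + 1

Iteration 1:
  f(0.000000) = -2.000000
  f'(0.000000) = 1.000000
  x_1 = 0.000000 - (-2.000000)/(1.000000) = 2.000000

Iteration 2:
  f(2.000000) = 8.000000
  f'(2.000000) = 9.000000
  x_2 = 2.000000 - (8.000000)/(9.000000) = 1.111111

x_2 = 1.111111


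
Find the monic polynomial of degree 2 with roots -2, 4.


A monic polynomial with roots -2, 4 is:
p(x) = (x + 2)(x - 4)
After multiplying by (x + 2): x + 2
After multiplying by (x - 4): x^2 - 2x - 8

x^2 - 2x - 8


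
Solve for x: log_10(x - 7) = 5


Convert to exponential form: x - 7 = 10^5 = 100000
x = 100000 + 7 = 100007
Check: log_10(100007 - 7) = log_10(100000) = log_10(100000) = 5 ✓

x = 100007


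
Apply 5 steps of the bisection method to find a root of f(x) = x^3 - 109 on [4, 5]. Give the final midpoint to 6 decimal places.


f(x) = x^3 - 109
f(4) = -45 < 0
f(5) = 16 > 0

Step 1: midpoint = (4.000000 + 5.000000)/2 = 4.500000
  f(4.500000) = -17.875000
  f(mid) < 0, so root is in [4.500000, 5.000000]

Step 2: midpoint = (4.500000 + 5.000000)/2 = 4.750000
  f(4.750000) = -1.828125
  f(mid) < 0, so root is in [4.750000, 5.000000]

Step 3: midpoint = (4.750000 + 5.000000)/2 = 4.875000
  f(4.875000) = 6.857422
  f(mid) > 0, so root is in [4.750000, 4.875000]

Step 4: midpoint = (4.750000 + 4.875000)/2 = 4.812500
  f(4.812500) = 2.458252
  f(mid) > 0, so root is in [4.750000, 4.812500]

Step 5: midpoint = (4.750000 + 4.812500)/2 = 4.781250
  f(4.781250) = 0.301056
  f(mid) > 0, so root is in [4.750000, 4.781250]

midpoint = 4.781250


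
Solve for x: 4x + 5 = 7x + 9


Starting with: 4x + 5 = 7x + 9
Move all x terms to left: (4 - 7)x = 9 - 5
Simplify: -3x = 4
Divide both sides by -3: x = -4/3

x = -4/3


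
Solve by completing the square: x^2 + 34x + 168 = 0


Start: x^2 + 34x + 168 = 0
Move constant: x^2 + 34x = -168
Half of 34 is 17, squared is 289
Add 289 to both sides: x^2 + 34x + 289 = 121
(x + 17)^2 = 121
x + 17 = ±11
x = -17 + 11 = -6 or x = -17 - 11 = -28

x = -28, x = -6


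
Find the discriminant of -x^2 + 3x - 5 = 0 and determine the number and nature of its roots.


For ax^2 + bx + c = 0, discriminant D = b^2 - 4ac
Here a = -1, b = 3, c = -5
D = (3)^2 - 4(-1)(-5) = 9 - 20 = -11

D = -11 < 0
The equation has no real roots (2 complex conjugate roots).

Discriminant = -11, no real roots (2 complex conjugate roots)


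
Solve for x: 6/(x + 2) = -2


Multiply both sides by (x + 2): 6 = -2(x + 2)
Distribute: 6 = -2x - 4
-2x = 6 + 4 = 10
x = -5

x = -5


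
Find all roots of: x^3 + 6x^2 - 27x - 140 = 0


Let p(x) = x^3 + 6x^2 - 27x - 140. By the rational root theorem (leading coefficient 1), any rational root is an integer divisor of 140: try ±1, ±2, ... in turn.
Test x = 1: value = -160 ≠ 0.
Test x = -1: value = -108 ≠ 0.
Test x = 2: value = -162 ≠ 0.
Test x = -2: value = -70 ≠ 0.
Test x = 4: value = -88 ≠ 0.
Test x = -4: value = 0 ✓, so (x + 4) is a factor.
Synthetic division by (x + 4): bring down 1; 1(-4) + 6 = 2; 2(-4) - 27 = -35; (-35)(-4) - 140 = 0 → quotient x^2 + 2x - 35, remainder 0.
Solve the quadratic x^2 + 2x - 35 = 0: discriminant = 2^2 - 4(1)(-35) = 4 + 140 = 144.
sqrt(144) = 12, so x = (-2 ± 12)/2: x = 5 or x = -7.
Collecting all roots found:

x = -7, x = -4, x = 5


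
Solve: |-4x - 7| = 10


An absolute value equation |expr| = 10 gives two cases:
Case 1: -4x - 7 = 10
  -4x = 17, so x = -17/4
Case 2: -4x - 7 = -10
  -4x = -3, so x = 3/4

x = -17/4, x = 3/4


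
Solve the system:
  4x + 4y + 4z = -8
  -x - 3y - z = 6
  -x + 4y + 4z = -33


Using Cramer's rule. Expand each determinant along the first row.
D  = 4*[(-3)*4 - (-1)*4] - 4*[(-1)*4 - (-1)*(-1)] + 4*[(-1)*4 - (-3)*(-1)]
  = 4*(-8) - 4*(-5) + 4*(-7) = -40
Dx = (-8)*[(-3)*4 - (-1)*4] - 4*[6*4 - (-1)*(-33)] + 4*[6*4 - (-3)*(-33)]
  = (-8)*(-8) - 4*(-9) + 4*(-75) = -200
Dy = 4*[6*4 - (-1)*(-33)] - (-8)*[(-1)*4 - (-1)*(-1)] + 4*[(-1)*(-33) - 6*(-1)]
  = 4*(-9) - (-8)*(-5) + 4*(39) = 80
Dz = 4*[(-3)*(-33) - 6*4] - 4*[(-1)*(-33) - 6*(-1)] + (-8)*[(-1)*4 - (-3)*(-1)]
  = 4*(75) - 4*(39) + (-8)*(-7) = 200
x = Dx/D = -200/-40 = 5, y = Dy/D = 80/-40 = -2, z = Dz/D = 200/-40 = -5
Check eq1: (4)(5) + (4)(-2) + (4)(-5) = -8 = -8 ✓
Check eq2: (-1)(5) + (-3)(-2) + (-1)(-5) = 6 = 6 ✓
Check eq3: (-1)(5) + (4)(-2) + (4)(-5) = -33 = -33 ✓

x = 5, y = -2, z = -5


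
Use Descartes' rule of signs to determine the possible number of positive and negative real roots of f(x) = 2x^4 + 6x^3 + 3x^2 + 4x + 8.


Descartes' rule of signs:

For positive roots, count sign changes in f(x) = 2x^4 + 6x^3 + 3x^2 + 4x + 8:
Signs of coefficients: +, +, +, +, +
Number of sign changes: 0
Possible positive real roots: 0

For negative roots, examine f(-x) = 2x^4 - 6x^3 + 3x^2 - 4x + 8:
Signs of coefficients: +, -, +, -, +
Number of sign changes: 4
Possible negative real roots: 4, 2, 0

Positive roots: 0; Negative roots: 4 or 2 or 0


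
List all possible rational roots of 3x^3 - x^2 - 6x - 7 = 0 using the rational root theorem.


Rational root theorem: possible roots are ±p/q where:
  p divides the constant term (-7): p ∈ {1, 7}
  q divides the leading coefficient (3): q ∈ {1, 3}

All possible rational roots: -7, -7/3, -1, -1/3, 1/3, 1, 7/3, 7

-7, -7/3, -1, -1/3, 1/3, 1, 7/3, 7


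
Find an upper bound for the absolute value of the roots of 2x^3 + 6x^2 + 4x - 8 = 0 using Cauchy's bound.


Cauchy's bound: all roots r satisfy |r| <= 1 + max(|a_i/a_n|) for i = 0,...,n-1
where a_n is the leading coefficient.

Coefficients: [2, 6, 4, -8]
Leading coefficient a_n = 2
Ratios |a_i/a_n|: 3, 2, 4
Maximum ratio: 4
Cauchy's bound: |r| <= 1 + 4 = 5

Upper bound = 5


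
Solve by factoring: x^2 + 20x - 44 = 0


We need two numbers that multiply to -44 and add to 20.
Those numbers are -2 and 22 (since (-2) * 22 = -44 and (-2) + 22 = 20).
So x^2 + 20x - 44 = (x - 2)(x + 22) = 0
Setting each factor to zero: x = 2 or x = -22

x = -22, x = 2


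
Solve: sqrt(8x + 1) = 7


Square both sides: 8x + 1 = 7^2 = 49
8x = 49 - 1 = 48
x = 6
Check: sqrt(8*6 + 1) = sqrt(49) = 7 ✓

x = 6


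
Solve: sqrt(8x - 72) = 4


Square both sides: 8x - 72 = 4^2 = 16
8x = 16 + 72 = 88
x = 11
Check: sqrt(8*11 - 72) = sqrt(16) = 4 ✓

x = 11


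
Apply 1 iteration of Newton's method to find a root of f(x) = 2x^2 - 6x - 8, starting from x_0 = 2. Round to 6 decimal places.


Newton's method: x_(n+1) = x_n - f(x_n)/f'(x_n)
f(x) = 2x^2 - 6x - 8
f'(x) = 4x - 6

Iteration 1:
  f(2.000000) = -12.000000
  f'(2.000000) = 2.000000
  x_1 = 2.000000 - (-12.000000)/(2.000000) = 8.000000

x_1 = 8.000000


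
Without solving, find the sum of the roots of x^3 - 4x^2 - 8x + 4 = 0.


By Vieta's formulas for x^3 + bx^2 + cx + d = 0:
  r1 + r2 + r3 = -b/a = 4
  r1*r2 + r1*r3 + r2*r3 = c/a = -8
  r1*r2*r3 = -d/a = -4


Sum = 4


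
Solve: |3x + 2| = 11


An absolute value equation |expr| = 11 gives two cases:
Case 1: 3x + 2 = 11
  3x = 9, so x = 3
Case 2: 3x + 2 = -11
  3x = -13, so x = -13/3

x = -13/3, x = 3
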